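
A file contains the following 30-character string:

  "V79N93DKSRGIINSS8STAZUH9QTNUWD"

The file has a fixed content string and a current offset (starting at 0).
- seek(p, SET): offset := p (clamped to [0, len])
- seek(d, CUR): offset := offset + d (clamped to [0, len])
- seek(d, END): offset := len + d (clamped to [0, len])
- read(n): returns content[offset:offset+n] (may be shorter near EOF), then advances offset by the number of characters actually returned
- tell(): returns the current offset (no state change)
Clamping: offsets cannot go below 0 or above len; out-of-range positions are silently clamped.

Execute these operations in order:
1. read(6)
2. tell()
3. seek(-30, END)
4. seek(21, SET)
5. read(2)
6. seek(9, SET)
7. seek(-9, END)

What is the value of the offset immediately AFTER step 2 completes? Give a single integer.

Answer: 6

Derivation:
After 1 (read(6)): returned 'V79N93', offset=6
After 2 (tell()): offset=6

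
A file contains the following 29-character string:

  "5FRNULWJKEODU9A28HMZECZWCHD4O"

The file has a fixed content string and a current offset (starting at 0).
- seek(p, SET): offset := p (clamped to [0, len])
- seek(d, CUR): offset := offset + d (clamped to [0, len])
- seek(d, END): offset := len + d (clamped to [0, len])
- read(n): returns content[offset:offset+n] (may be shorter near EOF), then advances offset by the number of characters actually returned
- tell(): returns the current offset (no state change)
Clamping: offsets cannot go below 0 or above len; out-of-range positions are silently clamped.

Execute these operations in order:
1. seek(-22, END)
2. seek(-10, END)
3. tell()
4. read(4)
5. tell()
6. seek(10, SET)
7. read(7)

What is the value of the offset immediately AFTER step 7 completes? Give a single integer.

Answer: 17

Derivation:
After 1 (seek(-22, END)): offset=7
After 2 (seek(-10, END)): offset=19
After 3 (tell()): offset=19
After 4 (read(4)): returned 'ZECZ', offset=23
After 5 (tell()): offset=23
After 6 (seek(10, SET)): offset=10
After 7 (read(7)): returned 'ODU9A28', offset=17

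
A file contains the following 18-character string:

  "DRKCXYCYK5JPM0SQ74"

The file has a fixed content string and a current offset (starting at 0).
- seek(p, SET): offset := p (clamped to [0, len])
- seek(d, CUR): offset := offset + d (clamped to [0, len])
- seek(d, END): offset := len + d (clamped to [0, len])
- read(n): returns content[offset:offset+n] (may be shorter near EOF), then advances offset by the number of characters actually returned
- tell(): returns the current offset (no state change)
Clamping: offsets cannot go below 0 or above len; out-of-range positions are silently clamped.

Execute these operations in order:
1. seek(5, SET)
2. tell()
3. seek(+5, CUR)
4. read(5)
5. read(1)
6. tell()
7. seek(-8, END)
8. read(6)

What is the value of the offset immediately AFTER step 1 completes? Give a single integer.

Answer: 5

Derivation:
After 1 (seek(5, SET)): offset=5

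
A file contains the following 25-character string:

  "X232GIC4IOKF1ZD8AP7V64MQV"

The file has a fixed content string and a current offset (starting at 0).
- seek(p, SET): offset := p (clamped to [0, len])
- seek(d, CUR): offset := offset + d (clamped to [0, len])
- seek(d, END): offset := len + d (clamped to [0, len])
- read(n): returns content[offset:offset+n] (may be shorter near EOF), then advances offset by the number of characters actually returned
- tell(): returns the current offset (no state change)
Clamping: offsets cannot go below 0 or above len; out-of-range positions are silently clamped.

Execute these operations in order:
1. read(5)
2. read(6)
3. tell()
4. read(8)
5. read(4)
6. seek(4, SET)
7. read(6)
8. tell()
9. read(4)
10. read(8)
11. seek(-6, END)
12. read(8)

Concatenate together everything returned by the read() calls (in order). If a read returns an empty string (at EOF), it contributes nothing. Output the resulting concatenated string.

Answer: X232GIC4IOKF1ZD8AP7V64MGIC4IOKF1ZD8AP7V64V64MQV

Derivation:
After 1 (read(5)): returned 'X232G', offset=5
After 2 (read(6)): returned 'IC4IOK', offset=11
After 3 (tell()): offset=11
After 4 (read(8)): returned 'F1ZD8AP7', offset=19
After 5 (read(4)): returned 'V64M', offset=23
After 6 (seek(4, SET)): offset=4
After 7 (read(6)): returned 'GIC4IO', offset=10
After 8 (tell()): offset=10
After 9 (read(4)): returned 'KF1Z', offset=14
After 10 (read(8)): returned 'D8AP7V64', offset=22
After 11 (seek(-6, END)): offset=19
After 12 (read(8)): returned 'V64MQV', offset=25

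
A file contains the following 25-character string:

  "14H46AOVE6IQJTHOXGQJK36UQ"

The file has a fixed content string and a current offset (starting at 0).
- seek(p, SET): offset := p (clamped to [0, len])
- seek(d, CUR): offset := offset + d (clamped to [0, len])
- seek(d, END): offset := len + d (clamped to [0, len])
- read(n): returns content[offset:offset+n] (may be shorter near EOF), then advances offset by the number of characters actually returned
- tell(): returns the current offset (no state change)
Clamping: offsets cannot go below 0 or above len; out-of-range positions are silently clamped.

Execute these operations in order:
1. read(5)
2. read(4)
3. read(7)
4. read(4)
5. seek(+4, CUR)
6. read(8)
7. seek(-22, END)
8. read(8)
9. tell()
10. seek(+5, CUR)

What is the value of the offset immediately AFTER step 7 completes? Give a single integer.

After 1 (read(5)): returned '14H46', offset=5
After 2 (read(4)): returned 'AOVE', offset=9
After 3 (read(7)): returned '6IQJTHO', offset=16
After 4 (read(4)): returned 'XGQJ', offset=20
After 5 (seek(+4, CUR)): offset=24
After 6 (read(8)): returned 'Q', offset=25
After 7 (seek(-22, END)): offset=3

Answer: 3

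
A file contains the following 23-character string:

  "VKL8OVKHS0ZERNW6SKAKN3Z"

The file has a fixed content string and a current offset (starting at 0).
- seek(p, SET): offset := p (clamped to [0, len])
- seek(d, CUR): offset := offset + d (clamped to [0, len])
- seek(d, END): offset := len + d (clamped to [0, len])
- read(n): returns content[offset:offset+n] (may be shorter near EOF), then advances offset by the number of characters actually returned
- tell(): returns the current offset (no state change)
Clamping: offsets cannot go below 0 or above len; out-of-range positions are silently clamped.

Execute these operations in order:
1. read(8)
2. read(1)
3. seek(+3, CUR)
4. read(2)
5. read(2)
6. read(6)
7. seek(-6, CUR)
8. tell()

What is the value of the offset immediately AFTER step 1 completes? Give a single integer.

Answer: 8

Derivation:
After 1 (read(8)): returned 'VKL8OVKH', offset=8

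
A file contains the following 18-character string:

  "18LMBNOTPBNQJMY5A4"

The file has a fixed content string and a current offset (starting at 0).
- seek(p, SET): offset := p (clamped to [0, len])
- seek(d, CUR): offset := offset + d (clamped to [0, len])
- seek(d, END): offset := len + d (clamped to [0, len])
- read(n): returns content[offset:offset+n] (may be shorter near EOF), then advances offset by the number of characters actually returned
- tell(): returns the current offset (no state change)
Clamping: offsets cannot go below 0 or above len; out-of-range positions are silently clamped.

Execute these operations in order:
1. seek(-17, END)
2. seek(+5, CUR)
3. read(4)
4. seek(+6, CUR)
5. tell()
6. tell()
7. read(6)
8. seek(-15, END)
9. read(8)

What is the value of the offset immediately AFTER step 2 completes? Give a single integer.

Answer: 6

Derivation:
After 1 (seek(-17, END)): offset=1
After 2 (seek(+5, CUR)): offset=6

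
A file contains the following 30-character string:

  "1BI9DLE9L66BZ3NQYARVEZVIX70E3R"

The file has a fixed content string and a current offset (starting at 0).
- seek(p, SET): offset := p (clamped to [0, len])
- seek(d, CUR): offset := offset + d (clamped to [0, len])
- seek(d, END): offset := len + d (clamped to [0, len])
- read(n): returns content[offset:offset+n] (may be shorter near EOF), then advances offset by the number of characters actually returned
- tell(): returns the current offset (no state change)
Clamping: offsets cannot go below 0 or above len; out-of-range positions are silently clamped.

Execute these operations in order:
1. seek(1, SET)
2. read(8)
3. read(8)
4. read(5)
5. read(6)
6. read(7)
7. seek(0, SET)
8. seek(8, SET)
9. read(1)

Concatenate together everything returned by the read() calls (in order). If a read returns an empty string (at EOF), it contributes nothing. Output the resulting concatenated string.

After 1 (seek(1, SET)): offset=1
After 2 (read(8)): returned 'BI9DLE9L', offset=9
After 3 (read(8)): returned '66BZ3NQY', offset=17
After 4 (read(5)): returned 'ARVEZ', offset=22
After 5 (read(6)): returned 'VIX70E', offset=28
After 6 (read(7)): returned '3R', offset=30
After 7 (seek(0, SET)): offset=0
After 8 (seek(8, SET)): offset=8
After 9 (read(1)): returned 'L', offset=9

Answer: BI9DLE9L66BZ3NQYARVEZVIX70E3RL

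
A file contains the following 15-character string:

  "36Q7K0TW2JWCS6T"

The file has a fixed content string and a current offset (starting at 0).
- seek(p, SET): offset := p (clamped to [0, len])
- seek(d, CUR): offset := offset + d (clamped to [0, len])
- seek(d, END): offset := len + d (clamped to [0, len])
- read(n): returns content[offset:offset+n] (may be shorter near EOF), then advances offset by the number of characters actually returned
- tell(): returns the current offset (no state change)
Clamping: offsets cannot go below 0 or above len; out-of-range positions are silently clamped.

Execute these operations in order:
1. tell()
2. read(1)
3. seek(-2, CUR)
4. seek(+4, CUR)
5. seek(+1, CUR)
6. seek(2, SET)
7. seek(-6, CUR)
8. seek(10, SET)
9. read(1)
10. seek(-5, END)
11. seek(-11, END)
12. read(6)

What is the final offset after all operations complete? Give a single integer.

Answer: 10

Derivation:
After 1 (tell()): offset=0
After 2 (read(1)): returned '3', offset=1
After 3 (seek(-2, CUR)): offset=0
After 4 (seek(+4, CUR)): offset=4
After 5 (seek(+1, CUR)): offset=5
After 6 (seek(2, SET)): offset=2
After 7 (seek(-6, CUR)): offset=0
After 8 (seek(10, SET)): offset=10
After 9 (read(1)): returned 'W', offset=11
After 10 (seek(-5, END)): offset=10
After 11 (seek(-11, END)): offset=4
After 12 (read(6)): returned 'K0TW2J', offset=10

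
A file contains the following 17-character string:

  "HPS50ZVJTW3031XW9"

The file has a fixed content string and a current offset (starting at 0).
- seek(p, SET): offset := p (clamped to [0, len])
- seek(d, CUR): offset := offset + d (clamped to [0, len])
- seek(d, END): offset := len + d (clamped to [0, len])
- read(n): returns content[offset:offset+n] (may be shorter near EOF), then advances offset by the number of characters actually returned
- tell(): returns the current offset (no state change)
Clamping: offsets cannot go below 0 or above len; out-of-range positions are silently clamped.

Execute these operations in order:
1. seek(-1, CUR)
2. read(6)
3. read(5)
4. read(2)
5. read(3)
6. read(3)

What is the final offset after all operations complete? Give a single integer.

Answer: 17

Derivation:
After 1 (seek(-1, CUR)): offset=0
After 2 (read(6)): returned 'HPS50Z', offset=6
After 3 (read(5)): returned 'VJTW3', offset=11
After 4 (read(2)): returned '03', offset=13
After 5 (read(3)): returned '1XW', offset=16
After 6 (read(3)): returned '9', offset=17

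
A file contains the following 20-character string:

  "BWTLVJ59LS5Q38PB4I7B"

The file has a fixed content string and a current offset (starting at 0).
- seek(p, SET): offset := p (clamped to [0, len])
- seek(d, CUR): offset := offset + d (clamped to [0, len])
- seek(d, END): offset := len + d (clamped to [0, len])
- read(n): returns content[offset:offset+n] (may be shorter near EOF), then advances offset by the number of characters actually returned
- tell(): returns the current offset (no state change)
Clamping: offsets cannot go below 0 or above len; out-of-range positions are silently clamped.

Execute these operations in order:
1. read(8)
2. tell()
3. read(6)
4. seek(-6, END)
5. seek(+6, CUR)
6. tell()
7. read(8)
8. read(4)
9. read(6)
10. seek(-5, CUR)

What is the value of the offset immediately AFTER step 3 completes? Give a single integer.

After 1 (read(8)): returned 'BWTLVJ59', offset=8
After 2 (tell()): offset=8
After 3 (read(6)): returned 'LS5Q38', offset=14

Answer: 14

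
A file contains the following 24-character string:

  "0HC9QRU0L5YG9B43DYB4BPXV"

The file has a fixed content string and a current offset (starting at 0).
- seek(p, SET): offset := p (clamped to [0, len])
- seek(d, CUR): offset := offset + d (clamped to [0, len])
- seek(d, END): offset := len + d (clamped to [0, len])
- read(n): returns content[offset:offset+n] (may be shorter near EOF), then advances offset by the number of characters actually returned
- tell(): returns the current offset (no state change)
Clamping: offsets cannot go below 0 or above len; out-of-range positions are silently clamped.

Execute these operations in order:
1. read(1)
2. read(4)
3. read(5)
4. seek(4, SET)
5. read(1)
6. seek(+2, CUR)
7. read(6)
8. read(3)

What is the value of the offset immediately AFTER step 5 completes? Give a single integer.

Answer: 5

Derivation:
After 1 (read(1)): returned '0', offset=1
After 2 (read(4)): returned 'HC9Q', offset=5
After 3 (read(5)): returned 'RU0L5', offset=10
After 4 (seek(4, SET)): offset=4
After 5 (read(1)): returned 'Q', offset=5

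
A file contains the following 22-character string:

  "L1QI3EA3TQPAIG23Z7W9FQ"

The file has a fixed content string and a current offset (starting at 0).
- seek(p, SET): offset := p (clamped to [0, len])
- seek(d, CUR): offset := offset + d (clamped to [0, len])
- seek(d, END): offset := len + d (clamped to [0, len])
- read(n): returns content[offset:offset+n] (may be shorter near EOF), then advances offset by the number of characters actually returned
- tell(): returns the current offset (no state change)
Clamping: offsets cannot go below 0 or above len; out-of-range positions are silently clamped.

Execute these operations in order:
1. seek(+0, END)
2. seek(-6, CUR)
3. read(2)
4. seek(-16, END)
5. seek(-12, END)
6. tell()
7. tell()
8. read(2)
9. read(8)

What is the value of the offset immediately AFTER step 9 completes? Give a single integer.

After 1 (seek(+0, END)): offset=22
After 2 (seek(-6, CUR)): offset=16
After 3 (read(2)): returned 'Z7', offset=18
After 4 (seek(-16, END)): offset=6
After 5 (seek(-12, END)): offset=10
After 6 (tell()): offset=10
After 7 (tell()): offset=10
After 8 (read(2)): returned 'PA', offset=12
After 9 (read(8)): returned 'IG23Z7W9', offset=20

Answer: 20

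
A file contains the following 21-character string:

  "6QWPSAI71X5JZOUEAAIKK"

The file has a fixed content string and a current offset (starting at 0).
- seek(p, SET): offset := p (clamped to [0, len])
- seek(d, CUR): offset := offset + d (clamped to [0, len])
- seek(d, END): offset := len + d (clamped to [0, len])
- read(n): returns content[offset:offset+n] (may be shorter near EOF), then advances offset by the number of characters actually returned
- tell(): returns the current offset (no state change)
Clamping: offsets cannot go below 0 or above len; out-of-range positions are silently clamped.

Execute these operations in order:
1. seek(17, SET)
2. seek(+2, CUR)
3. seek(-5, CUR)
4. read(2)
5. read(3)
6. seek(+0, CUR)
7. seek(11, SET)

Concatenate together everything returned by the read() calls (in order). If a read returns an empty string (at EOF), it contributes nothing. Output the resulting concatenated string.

After 1 (seek(17, SET)): offset=17
After 2 (seek(+2, CUR)): offset=19
After 3 (seek(-5, CUR)): offset=14
After 4 (read(2)): returned 'UE', offset=16
After 5 (read(3)): returned 'AAI', offset=19
After 6 (seek(+0, CUR)): offset=19
After 7 (seek(11, SET)): offset=11

Answer: UEAAI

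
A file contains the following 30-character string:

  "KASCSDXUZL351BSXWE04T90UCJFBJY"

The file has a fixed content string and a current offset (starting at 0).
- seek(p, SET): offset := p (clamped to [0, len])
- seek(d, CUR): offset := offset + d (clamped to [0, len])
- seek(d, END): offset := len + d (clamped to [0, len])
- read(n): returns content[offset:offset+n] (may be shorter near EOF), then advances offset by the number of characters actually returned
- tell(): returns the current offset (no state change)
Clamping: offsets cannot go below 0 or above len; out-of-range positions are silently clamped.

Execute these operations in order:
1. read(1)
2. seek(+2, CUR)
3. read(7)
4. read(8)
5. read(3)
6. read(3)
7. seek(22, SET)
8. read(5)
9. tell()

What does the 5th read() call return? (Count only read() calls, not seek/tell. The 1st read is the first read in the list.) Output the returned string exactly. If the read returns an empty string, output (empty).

Answer: 90U

Derivation:
After 1 (read(1)): returned 'K', offset=1
After 2 (seek(+2, CUR)): offset=3
After 3 (read(7)): returned 'CSDXUZL', offset=10
After 4 (read(8)): returned '351BSXWE', offset=18
After 5 (read(3)): returned '04T', offset=21
After 6 (read(3)): returned '90U', offset=24
After 7 (seek(22, SET)): offset=22
After 8 (read(5)): returned '0UCJF', offset=27
After 9 (tell()): offset=27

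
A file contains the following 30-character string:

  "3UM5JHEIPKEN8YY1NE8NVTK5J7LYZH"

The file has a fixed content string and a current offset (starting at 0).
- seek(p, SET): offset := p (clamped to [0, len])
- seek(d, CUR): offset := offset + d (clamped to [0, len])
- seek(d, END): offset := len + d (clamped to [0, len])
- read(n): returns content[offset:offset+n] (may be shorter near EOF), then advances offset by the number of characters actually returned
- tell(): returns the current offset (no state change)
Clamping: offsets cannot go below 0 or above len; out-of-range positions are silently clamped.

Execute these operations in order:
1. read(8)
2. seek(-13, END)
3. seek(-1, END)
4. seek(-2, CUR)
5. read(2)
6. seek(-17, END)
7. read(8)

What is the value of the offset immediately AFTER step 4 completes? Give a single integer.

After 1 (read(8)): returned '3UM5JHEI', offset=8
After 2 (seek(-13, END)): offset=17
After 3 (seek(-1, END)): offset=29
After 4 (seek(-2, CUR)): offset=27

Answer: 27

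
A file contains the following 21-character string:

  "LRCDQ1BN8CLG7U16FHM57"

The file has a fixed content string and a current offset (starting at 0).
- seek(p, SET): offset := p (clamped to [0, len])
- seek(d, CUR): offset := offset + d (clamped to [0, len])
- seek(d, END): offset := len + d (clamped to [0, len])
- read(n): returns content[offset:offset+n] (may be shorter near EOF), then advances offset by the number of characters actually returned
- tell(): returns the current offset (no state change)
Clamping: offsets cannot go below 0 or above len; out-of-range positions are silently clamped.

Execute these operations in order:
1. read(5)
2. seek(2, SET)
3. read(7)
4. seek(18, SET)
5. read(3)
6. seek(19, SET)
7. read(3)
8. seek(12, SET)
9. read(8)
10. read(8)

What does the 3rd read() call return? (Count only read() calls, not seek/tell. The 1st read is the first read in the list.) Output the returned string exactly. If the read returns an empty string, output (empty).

After 1 (read(5)): returned 'LRCDQ', offset=5
After 2 (seek(2, SET)): offset=2
After 3 (read(7)): returned 'CDQ1BN8', offset=9
After 4 (seek(18, SET)): offset=18
After 5 (read(3)): returned 'M57', offset=21
After 6 (seek(19, SET)): offset=19
After 7 (read(3)): returned '57', offset=21
After 8 (seek(12, SET)): offset=12
After 9 (read(8)): returned '7U16FHM5', offset=20
After 10 (read(8)): returned '7', offset=21

Answer: M57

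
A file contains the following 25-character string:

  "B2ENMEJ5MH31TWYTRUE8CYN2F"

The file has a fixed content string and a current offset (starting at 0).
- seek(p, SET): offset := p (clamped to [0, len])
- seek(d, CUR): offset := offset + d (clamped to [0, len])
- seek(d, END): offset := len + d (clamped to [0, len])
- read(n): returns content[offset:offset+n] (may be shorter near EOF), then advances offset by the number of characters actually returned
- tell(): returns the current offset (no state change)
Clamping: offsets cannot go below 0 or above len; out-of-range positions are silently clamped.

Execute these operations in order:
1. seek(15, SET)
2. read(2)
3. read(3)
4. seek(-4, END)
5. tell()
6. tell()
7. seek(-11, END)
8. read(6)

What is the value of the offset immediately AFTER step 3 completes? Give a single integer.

Answer: 20

Derivation:
After 1 (seek(15, SET)): offset=15
After 2 (read(2)): returned 'TR', offset=17
After 3 (read(3)): returned 'UE8', offset=20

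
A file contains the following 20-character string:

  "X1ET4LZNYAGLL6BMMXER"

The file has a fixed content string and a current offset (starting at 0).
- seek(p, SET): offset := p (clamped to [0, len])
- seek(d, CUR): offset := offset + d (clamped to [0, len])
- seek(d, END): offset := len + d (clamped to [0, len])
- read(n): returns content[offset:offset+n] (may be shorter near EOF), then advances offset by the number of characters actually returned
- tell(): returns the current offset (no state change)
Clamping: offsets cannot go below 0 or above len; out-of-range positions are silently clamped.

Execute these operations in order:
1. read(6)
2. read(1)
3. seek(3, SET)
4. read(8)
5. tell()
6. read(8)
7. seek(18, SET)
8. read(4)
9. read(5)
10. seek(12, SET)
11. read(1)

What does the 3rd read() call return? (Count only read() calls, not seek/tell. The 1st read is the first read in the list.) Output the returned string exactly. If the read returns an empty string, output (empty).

After 1 (read(6)): returned 'X1ET4L', offset=6
After 2 (read(1)): returned 'Z', offset=7
After 3 (seek(3, SET)): offset=3
After 4 (read(8)): returned 'T4LZNYAG', offset=11
After 5 (tell()): offset=11
After 6 (read(8)): returned 'LL6BMMXE', offset=19
After 7 (seek(18, SET)): offset=18
After 8 (read(4)): returned 'ER', offset=20
After 9 (read(5)): returned '', offset=20
After 10 (seek(12, SET)): offset=12
After 11 (read(1)): returned 'L', offset=13

Answer: T4LZNYAG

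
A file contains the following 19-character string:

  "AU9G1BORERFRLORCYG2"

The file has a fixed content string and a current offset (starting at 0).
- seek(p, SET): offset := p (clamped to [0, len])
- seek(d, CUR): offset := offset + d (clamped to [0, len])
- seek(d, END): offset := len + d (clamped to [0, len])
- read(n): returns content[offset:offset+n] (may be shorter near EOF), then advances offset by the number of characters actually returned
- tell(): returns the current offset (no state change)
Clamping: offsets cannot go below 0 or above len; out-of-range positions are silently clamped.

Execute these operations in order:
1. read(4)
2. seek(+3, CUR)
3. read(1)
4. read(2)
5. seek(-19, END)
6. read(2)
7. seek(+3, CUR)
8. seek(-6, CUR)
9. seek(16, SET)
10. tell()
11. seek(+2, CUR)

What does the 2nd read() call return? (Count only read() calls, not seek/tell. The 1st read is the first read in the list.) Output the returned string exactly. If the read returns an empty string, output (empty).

After 1 (read(4)): returned 'AU9G', offset=4
After 2 (seek(+3, CUR)): offset=7
After 3 (read(1)): returned 'R', offset=8
After 4 (read(2)): returned 'ER', offset=10
After 5 (seek(-19, END)): offset=0
After 6 (read(2)): returned 'AU', offset=2
After 7 (seek(+3, CUR)): offset=5
After 8 (seek(-6, CUR)): offset=0
After 9 (seek(16, SET)): offset=16
After 10 (tell()): offset=16
After 11 (seek(+2, CUR)): offset=18

Answer: R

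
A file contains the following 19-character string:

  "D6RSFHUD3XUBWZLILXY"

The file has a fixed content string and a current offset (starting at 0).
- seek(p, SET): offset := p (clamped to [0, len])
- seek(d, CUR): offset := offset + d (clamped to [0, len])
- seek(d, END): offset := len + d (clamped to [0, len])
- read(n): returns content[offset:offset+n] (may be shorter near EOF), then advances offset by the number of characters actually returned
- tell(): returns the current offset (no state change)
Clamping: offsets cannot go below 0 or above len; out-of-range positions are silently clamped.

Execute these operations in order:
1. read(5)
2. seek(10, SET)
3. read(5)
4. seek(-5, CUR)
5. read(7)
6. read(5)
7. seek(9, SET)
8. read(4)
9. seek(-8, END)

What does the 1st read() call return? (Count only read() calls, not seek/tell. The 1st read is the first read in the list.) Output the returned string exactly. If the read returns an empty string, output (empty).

Answer: D6RSF

Derivation:
After 1 (read(5)): returned 'D6RSF', offset=5
After 2 (seek(10, SET)): offset=10
After 3 (read(5)): returned 'UBWZL', offset=15
After 4 (seek(-5, CUR)): offset=10
After 5 (read(7)): returned 'UBWZLIL', offset=17
After 6 (read(5)): returned 'XY', offset=19
After 7 (seek(9, SET)): offset=9
After 8 (read(4)): returned 'XUBW', offset=13
After 9 (seek(-8, END)): offset=11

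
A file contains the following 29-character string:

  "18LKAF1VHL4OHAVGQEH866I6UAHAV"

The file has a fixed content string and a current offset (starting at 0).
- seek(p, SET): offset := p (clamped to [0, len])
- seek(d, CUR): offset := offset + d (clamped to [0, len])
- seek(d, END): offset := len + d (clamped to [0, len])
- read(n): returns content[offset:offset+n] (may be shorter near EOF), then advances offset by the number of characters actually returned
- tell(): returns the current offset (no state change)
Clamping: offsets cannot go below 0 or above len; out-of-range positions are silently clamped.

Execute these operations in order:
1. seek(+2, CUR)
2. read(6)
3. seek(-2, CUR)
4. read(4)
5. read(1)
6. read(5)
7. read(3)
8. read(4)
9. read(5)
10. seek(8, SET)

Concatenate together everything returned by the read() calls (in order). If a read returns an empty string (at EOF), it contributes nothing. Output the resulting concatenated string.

After 1 (seek(+2, CUR)): offset=2
After 2 (read(6)): returned 'LKAF1V', offset=8
After 3 (seek(-2, CUR)): offset=6
After 4 (read(4)): returned '1VHL', offset=10
After 5 (read(1)): returned '4', offset=11
After 6 (read(5)): returned 'OHAVG', offset=16
After 7 (read(3)): returned 'QEH', offset=19
After 8 (read(4)): returned '866I', offset=23
After 9 (read(5)): returned '6UAHA', offset=28
After 10 (seek(8, SET)): offset=8

Answer: LKAF1V1VHL4OHAVGQEH866I6UAHA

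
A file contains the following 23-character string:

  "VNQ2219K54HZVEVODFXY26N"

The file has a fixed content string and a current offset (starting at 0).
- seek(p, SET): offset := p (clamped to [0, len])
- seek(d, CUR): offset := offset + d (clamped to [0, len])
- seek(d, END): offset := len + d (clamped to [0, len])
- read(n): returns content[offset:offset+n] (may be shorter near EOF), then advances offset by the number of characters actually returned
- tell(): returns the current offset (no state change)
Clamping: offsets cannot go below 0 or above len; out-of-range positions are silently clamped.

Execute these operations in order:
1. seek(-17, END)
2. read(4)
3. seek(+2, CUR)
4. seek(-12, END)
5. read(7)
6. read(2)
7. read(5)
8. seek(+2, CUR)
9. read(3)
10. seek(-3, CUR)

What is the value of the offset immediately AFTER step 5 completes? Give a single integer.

After 1 (seek(-17, END)): offset=6
After 2 (read(4)): returned '9K54', offset=10
After 3 (seek(+2, CUR)): offset=12
After 4 (seek(-12, END)): offset=11
After 5 (read(7)): returned 'ZVEVODF', offset=18

Answer: 18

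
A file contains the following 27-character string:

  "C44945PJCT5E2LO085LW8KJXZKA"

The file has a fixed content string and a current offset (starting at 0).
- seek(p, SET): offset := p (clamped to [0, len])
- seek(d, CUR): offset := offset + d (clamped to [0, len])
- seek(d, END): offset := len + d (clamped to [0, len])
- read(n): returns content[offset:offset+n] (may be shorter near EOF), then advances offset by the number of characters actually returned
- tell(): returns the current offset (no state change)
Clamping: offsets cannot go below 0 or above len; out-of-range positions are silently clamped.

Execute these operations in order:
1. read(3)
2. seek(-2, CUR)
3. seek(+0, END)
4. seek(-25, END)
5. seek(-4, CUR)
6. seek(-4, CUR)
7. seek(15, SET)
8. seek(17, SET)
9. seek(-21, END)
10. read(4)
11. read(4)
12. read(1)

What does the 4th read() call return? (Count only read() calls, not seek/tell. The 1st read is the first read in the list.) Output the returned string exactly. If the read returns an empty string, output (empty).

Answer: O

Derivation:
After 1 (read(3)): returned 'C44', offset=3
After 2 (seek(-2, CUR)): offset=1
After 3 (seek(+0, END)): offset=27
After 4 (seek(-25, END)): offset=2
After 5 (seek(-4, CUR)): offset=0
After 6 (seek(-4, CUR)): offset=0
After 7 (seek(15, SET)): offset=15
After 8 (seek(17, SET)): offset=17
After 9 (seek(-21, END)): offset=6
After 10 (read(4)): returned 'PJCT', offset=10
After 11 (read(4)): returned '5E2L', offset=14
After 12 (read(1)): returned 'O', offset=15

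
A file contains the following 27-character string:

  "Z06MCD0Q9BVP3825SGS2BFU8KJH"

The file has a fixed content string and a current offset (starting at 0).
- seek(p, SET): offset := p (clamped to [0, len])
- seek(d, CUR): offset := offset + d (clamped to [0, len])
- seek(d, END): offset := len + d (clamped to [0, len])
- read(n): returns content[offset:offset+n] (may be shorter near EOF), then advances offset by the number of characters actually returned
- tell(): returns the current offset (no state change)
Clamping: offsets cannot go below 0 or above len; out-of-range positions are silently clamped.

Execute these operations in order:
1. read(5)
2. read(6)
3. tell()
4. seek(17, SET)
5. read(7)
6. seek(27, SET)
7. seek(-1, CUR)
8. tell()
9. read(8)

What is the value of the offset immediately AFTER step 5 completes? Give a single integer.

After 1 (read(5)): returned 'Z06MC', offset=5
After 2 (read(6)): returned 'D0Q9BV', offset=11
After 3 (tell()): offset=11
After 4 (seek(17, SET)): offset=17
After 5 (read(7)): returned 'GS2BFU8', offset=24

Answer: 24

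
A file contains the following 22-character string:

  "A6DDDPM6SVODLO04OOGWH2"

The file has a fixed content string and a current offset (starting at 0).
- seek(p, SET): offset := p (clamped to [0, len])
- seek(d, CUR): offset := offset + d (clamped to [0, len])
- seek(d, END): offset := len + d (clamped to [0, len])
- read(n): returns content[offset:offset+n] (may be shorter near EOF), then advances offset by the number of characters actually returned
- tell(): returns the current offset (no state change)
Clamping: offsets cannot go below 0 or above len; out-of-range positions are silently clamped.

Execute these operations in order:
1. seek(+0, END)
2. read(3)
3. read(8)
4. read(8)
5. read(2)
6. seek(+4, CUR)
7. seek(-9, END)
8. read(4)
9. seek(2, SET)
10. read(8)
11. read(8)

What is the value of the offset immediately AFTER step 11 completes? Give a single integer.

Answer: 18

Derivation:
After 1 (seek(+0, END)): offset=22
After 2 (read(3)): returned '', offset=22
After 3 (read(8)): returned '', offset=22
After 4 (read(8)): returned '', offset=22
After 5 (read(2)): returned '', offset=22
After 6 (seek(+4, CUR)): offset=22
After 7 (seek(-9, END)): offset=13
After 8 (read(4)): returned 'O04O', offset=17
After 9 (seek(2, SET)): offset=2
After 10 (read(8)): returned 'DDDPM6SV', offset=10
After 11 (read(8)): returned 'ODLO04OO', offset=18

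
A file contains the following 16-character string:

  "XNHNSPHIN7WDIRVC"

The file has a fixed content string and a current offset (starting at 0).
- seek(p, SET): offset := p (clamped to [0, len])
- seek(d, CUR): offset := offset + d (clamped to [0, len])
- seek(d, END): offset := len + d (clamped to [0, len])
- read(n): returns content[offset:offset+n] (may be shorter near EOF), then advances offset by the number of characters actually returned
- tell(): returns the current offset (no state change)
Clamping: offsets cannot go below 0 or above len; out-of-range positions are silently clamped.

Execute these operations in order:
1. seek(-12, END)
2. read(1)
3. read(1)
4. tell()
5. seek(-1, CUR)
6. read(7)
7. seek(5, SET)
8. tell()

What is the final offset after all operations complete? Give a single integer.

After 1 (seek(-12, END)): offset=4
After 2 (read(1)): returned 'S', offset=5
After 3 (read(1)): returned 'P', offset=6
After 4 (tell()): offset=6
After 5 (seek(-1, CUR)): offset=5
After 6 (read(7)): returned 'PHIN7WD', offset=12
After 7 (seek(5, SET)): offset=5
After 8 (tell()): offset=5

Answer: 5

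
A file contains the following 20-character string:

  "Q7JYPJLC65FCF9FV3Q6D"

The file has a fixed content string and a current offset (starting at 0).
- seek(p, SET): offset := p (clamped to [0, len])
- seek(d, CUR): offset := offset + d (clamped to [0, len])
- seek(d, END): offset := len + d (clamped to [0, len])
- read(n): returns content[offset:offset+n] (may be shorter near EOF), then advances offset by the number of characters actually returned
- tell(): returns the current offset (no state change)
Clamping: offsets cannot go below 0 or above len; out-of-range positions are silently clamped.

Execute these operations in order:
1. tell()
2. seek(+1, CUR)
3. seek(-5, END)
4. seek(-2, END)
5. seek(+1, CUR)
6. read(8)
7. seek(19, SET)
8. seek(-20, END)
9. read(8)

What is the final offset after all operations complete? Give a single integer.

After 1 (tell()): offset=0
After 2 (seek(+1, CUR)): offset=1
After 3 (seek(-5, END)): offset=15
After 4 (seek(-2, END)): offset=18
After 5 (seek(+1, CUR)): offset=19
After 6 (read(8)): returned 'D', offset=20
After 7 (seek(19, SET)): offset=19
After 8 (seek(-20, END)): offset=0
After 9 (read(8)): returned 'Q7JYPJLC', offset=8

Answer: 8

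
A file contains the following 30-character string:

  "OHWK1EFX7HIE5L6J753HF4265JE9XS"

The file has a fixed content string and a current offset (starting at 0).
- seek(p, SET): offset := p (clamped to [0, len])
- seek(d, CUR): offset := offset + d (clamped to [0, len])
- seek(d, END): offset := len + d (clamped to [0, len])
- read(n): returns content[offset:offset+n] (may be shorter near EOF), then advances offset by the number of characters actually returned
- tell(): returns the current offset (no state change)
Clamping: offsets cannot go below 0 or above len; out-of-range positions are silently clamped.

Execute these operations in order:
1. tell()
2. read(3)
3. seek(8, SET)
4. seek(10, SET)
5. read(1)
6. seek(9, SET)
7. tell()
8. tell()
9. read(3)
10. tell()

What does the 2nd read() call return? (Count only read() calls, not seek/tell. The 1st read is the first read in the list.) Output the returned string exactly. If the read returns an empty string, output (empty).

After 1 (tell()): offset=0
After 2 (read(3)): returned 'OHW', offset=3
After 3 (seek(8, SET)): offset=8
After 4 (seek(10, SET)): offset=10
After 5 (read(1)): returned 'I', offset=11
After 6 (seek(9, SET)): offset=9
After 7 (tell()): offset=9
After 8 (tell()): offset=9
After 9 (read(3)): returned 'HIE', offset=12
After 10 (tell()): offset=12

Answer: I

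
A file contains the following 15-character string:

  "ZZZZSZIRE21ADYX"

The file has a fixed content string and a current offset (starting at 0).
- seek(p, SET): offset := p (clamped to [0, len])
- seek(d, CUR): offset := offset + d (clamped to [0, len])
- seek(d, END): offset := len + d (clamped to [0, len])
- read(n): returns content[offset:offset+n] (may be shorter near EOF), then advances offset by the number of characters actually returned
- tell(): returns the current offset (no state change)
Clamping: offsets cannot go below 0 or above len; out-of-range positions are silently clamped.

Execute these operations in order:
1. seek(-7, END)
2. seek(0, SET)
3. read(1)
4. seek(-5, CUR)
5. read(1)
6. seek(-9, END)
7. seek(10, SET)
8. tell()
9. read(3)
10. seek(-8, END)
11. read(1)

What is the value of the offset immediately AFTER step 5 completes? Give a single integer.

After 1 (seek(-7, END)): offset=8
After 2 (seek(0, SET)): offset=0
After 3 (read(1)): returned 'Z', offset=1
After 4 (seek(-5, CUR)): offset=0
After 5 (read(1)): returned 'Z', offset=1

Answer: 1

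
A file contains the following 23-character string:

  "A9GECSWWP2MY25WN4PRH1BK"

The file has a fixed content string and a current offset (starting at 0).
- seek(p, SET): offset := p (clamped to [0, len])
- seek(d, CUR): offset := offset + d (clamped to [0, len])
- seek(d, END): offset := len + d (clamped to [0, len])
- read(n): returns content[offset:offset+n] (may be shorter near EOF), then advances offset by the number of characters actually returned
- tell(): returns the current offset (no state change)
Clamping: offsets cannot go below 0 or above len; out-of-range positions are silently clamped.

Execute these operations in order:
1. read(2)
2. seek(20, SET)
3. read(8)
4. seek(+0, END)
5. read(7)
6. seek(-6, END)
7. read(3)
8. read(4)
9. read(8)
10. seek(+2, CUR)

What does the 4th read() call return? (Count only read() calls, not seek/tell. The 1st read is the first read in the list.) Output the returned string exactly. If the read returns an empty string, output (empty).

After 1 (read(2)): returned 'A9', offset=2
After 2 (seek(20, SET)): offset=20
After 3 (read(8)): returned '1BK', offset=23
After 4 (seek(+0, END)): offset=23
After 5 (read(7)): returned '', offset=23
After 6 (seek(-6, END)): offset=17
After 7 (read(3)): returned 'PRH', offset=20
After 8 (read(4)): returned '1BK', offset=23
After 9 (read(8)): returned '', offset=23
After 10 (seek(+2, CUR)): offset=23

Answer: PRH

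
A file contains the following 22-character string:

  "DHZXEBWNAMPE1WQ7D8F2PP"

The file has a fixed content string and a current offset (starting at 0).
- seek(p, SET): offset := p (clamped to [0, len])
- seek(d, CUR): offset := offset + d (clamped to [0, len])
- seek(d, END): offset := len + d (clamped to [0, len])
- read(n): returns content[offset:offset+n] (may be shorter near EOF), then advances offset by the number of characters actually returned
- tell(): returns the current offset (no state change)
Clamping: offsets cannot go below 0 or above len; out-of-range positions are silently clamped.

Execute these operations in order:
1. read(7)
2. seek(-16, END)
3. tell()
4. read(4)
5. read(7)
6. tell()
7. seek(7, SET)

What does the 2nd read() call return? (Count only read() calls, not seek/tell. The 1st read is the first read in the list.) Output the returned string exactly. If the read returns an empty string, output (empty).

After 1 (read(7)): returned 'DHZXEBW', offset=7
After 2 (seek(-16, END)): offset=6
After 3 (tell()): offset=6
After 4 (read(4)): returned 'WNAM', offset=10
After 5 (read(7)): returned 'PE1WQ7D', offset=17
After 6 (tell()): offset=17
After 7 (seek(7, SET)): offset=7

Answer: WNAM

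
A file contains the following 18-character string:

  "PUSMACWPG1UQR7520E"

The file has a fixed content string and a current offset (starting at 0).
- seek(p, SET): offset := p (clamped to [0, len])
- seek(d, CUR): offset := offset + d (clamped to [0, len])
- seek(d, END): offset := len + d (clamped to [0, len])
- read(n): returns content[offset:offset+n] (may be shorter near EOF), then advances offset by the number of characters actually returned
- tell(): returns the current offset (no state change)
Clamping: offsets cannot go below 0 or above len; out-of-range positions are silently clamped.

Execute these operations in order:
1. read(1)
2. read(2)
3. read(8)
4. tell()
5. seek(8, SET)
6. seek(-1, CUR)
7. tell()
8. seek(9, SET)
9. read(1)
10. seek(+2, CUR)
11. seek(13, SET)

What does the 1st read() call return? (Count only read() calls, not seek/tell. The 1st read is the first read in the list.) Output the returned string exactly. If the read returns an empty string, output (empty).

Answer: P

Derivation:
After 1 (read(1)): returned 'P', offset=1
After 2 (read(2)): returned 'US', offset=3
After 3 (read(8)): returned 'MACWPG1U', offset=11
After 4 (tell()): offset=11
After 5 (seek(8, SET)): offset=8
After 6 (seek(-1, CUR)): offset=7
After 7 (tell()): offset=7
After 8 (seek(9, SET)): offset=9
After 9 (read(1)): returned '1', offset=10
After 10 (seek(+2, CUR)): offset=12
After 11 (seek(13, SET)): offset=13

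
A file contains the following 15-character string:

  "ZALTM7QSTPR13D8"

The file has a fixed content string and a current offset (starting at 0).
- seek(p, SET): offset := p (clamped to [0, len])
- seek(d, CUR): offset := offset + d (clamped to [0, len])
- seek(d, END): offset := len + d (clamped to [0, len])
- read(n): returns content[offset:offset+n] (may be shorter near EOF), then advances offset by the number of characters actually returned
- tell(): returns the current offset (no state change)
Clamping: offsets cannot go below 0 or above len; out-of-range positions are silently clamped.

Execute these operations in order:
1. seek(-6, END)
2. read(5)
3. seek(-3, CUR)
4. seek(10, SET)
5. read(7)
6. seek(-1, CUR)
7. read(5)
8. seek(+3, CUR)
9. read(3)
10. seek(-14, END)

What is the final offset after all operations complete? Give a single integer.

Answer: 1

Derivation:
After 1 (seek(-6, END)): offset=9
After 2 (read(5)): returned 'PR13D', offset=14
After 3 (seek(-3, CUR)): offset=11
After 4 (seek(10, SET)): offset=10
After 5 (read(7)): returned 'R13D8', offset=15
After 6 (seek(-1, CUR)): offset=14
After 7 (read(5)): returned '8', offset=15
After 8 (seek(+3, CUR)): offset=15
After 9 (read(3)): returned '', offset=15
After 10 (seek(-14, END)): offset=1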